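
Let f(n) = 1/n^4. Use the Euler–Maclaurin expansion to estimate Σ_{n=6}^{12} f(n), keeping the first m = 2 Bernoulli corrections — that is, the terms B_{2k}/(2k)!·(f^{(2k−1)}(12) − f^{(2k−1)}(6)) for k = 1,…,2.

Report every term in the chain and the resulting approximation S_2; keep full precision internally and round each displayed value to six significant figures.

Integral: ∫_6^12 1/x^4 dx = 0.00135031.
Boundary: ½(f(6) + f(12)) = ½(0.000771605 + 4.82253e-05) = 0.000409915.
Integral + boundary = 0.00176022.
Correction k=1: B_{2}/2! · (f^{(1)}(12) − f^{(1)}(6)) = 1/12 · (-1.60751e-05 − (-0.000514403)) = 4.15273e-05.
Running total after k=1: 0.00180175.
Correction k=2: B_{4}/4! · (f^{(3)}(12) − f^{(3)}(6)) = −1/720 · (-3.34898e-06 − (-0.000428669)) = -5.90723e-07.

S_2 ≈ 0.00180116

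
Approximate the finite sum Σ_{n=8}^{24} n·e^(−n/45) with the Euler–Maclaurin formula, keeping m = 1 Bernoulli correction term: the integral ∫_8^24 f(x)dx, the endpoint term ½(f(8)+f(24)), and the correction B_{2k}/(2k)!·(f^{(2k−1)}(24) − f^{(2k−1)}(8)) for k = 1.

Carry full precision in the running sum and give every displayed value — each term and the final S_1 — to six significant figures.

Integral: ∫_8^24 x·e^(−x/45) dx = 175.015.
½[f(8) + f(24)] = ½[6.69703 + 14.0795] = 10.3883.
Integral + boundary = 185.403.
Order-1 term: 1/12 · (0.273768 − 0.688306) = -0.0345448.

S_1 ≈ 185.369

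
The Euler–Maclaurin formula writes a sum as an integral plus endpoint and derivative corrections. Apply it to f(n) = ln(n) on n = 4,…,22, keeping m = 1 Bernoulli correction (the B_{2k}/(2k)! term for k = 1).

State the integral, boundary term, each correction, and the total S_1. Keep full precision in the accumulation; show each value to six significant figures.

Integral: ∫_4^22 ln(x) dx = 44.4578.
½[f(4) + f(22)] = ½[1.38629 + 3.09104] = 2.23867.
So far: 46.6964.
Correction k=1: B_{2}/2! · (f^{(1)}(22) − f^{(1)}(4)) = 1/12 · (0.0454545 − 0.250000) = -0.0170455.

S_1 ≈ 46.6794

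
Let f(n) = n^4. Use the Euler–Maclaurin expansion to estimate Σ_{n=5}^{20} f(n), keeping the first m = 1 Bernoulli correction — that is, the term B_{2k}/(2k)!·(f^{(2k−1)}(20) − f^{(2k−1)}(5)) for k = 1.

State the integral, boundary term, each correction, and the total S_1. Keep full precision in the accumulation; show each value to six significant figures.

∫_5^20 x^4 dx evaluates to 639375.
½[f(5) + f(20)] = ½[625.000 + 160000] = 80312.5.
So far: 719688.
k=1: B_{2}/(2)! × [f^{(1)}(20) − f^{(1)}(5)] = 1/12 × (32000.0 − 500.000) = 2625.00.

S_1 ≈ 722312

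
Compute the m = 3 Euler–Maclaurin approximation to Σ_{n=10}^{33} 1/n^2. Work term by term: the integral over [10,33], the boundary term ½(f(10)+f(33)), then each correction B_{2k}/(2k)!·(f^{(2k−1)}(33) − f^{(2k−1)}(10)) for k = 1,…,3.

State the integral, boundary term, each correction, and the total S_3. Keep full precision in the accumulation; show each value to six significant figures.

S_3 ≈ 0.0753178

The integral term ∫_10^33 1/x^2 dx = 0.0696970.
Endpoint term: (f(10) + f(33))/2 = (0.0100000 + 0.000918274)/2 = 0.00545914.
So far: 0.0751561.
Correction k=1: B_{2}/2! · (f^{(1)}(33) − f^{(1)}(10)) = 1/12 · (-5.56529e-05 − (-0.00200000)) = 0.000162029.
After k=1: 0.0753181.
Correction k=2: B_{4}/4! · (f^{(3)}(33) − f^{(3)}(10)) = −1/720 · (-6.13256e-07 − (-0.000240000)) = -3.32482e-07.
After k=2: 0.0753178.
Correction k=3: B_{6}/6! · (f^{(5)}(33) − f^{(5)}(10)) = 1/30240 · (-1.68941e-08 − (-7.20000e-05)) = 2.38039e-09.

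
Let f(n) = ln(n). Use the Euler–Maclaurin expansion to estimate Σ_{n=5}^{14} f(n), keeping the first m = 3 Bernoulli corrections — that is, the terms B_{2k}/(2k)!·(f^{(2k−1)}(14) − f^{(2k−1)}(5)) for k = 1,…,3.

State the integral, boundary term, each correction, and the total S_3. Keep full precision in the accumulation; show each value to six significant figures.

∫_5^14 ln(x) dx evaluates to 19.8996.
Endpoint term: (f(5) + f(14))/2 = (1.60944 + 2.63906)/2 = 2.12425.
Integral + boundary = 22.0239.
Order-1 term: 1/12 · (0.0714286 − 0.200000) = -0.0107143.
Partial sum through k=1: 22.0131.
Order-2 term: −1/720 · (0.000728863 − 0.0160000) = 2.12099e-05.
Partial sum through k=2: 22.0132.
Order-3 term: 1/30240 · (4.46243e-05 − 0.00768000) = -2.52493e-07.

S_3 ≈ 22.0132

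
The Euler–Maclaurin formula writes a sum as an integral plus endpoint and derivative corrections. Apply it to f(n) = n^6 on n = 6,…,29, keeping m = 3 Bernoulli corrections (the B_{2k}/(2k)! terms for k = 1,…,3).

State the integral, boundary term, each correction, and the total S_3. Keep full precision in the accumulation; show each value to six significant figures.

The integral term ∫_6^29 x^6 dx = 2.46423e+09.
Boundary: ½(f(6) + f(29)) = ½(46656.0 + 5.94823e+08) = 2.97435e+08.
Running total after boundary: 2.76166e+09.
Correction k=1: B_{2}/2! · (f^{(1)}(29) − f^{(1)}(6)) = 1/12 · (1.23067e+08 − 46656.0) = 1.02517e+07.
Running total after k=1: 2.77191e+09.
Correction k=2: B_{4}/4! · (f^{(3)}(29) − f^{(3)}(6)) = −1/720 · (2.92668e+06 − 25920.0) = -4028.83.
Running total after k=2: 2.77191e+09.
Correction k=3: B_{6}/6! · (f^{(5)}(29) − f^{(5)}(6)) = 1/30240 · (20880.0 − 4320.00) = 0.547619.

S_3 ≈ 2.77191e+09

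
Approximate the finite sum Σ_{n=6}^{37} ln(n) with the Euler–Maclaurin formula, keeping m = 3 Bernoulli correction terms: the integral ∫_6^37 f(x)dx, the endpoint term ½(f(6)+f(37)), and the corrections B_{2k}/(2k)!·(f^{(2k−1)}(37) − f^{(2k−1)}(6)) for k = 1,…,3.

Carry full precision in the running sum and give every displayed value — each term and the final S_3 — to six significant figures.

S_3 ≈ 94.5431

The integral term ∫_6^37 ln(x) dx = 91.8534.
½[f(6) + f(37)] = ½[1.79176 + 3.61092] = 2.70134.
So far: 94.5547.
Correction k=1: B_{2}/2! · (f^{(1)}(37) − f^{(1)}(6)) = 1/12 · (0.0270270 − 0.166667) = -0.0116366.
Running total after k=1: 94.5431.
Correction k=2: B_{4}/4! · (f^{(3)}(37) − f^{(3)}(6)) = −1/720 · (3.94843e-05 − 0.00925926) = 1.28052e-05.
Running total after k=2: 94.5431.
Correction k=3: B_{6}/6! · (f^{(5)}(37) − f^{(5)}(6)) = 1/30240 · (3.46101e-07 − 0.00308642) = -1.02053e-07.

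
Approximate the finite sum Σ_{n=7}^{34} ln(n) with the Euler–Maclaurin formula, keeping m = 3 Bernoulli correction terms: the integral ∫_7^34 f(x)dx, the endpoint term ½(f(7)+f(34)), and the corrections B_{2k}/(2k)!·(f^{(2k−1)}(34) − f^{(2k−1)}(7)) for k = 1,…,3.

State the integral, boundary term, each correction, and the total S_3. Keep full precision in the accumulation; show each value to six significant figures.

∫_7^34 ln(x) dx evaluates to 79.2749.
Endpoint term: (f(7) + f(34))/2 = (1.94591 + 3.52636)/2 = 2.73614.
So far: 82.0110.
Correction k=1: B_{2}/2! · (f^{(1)}(34) − f^{(1)}(7)) = 1/12 · (0.0294118 − 0.142857) = -0.00945378.
Running total after k=1: 82.0016.
Correction k=2: B_{4}/4! · (f^{(3)}(34) − f^{(3)}(7)) = −1/720 · (5.08854e-05 − 0.00583090) = 8.02780e-06.
Running total after k=2: 82.0016.
Correction k=3: B_{6}/6! · (f^{(5)}(34) − f^{(5)}(7)) = 1/30240 · (5.28222e-07 − 0.00142798) = -4.72040e-08.

S_3 ≈ 82.0016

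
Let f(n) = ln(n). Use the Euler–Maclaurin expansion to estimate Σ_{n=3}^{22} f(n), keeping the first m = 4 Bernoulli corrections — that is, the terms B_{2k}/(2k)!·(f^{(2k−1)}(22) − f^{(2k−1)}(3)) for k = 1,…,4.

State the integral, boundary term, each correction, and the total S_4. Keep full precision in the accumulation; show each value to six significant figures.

S_4 ≈ 47.7780

∫_3^22 ln(x) dx evaluates to 45.7071.
½[f(3) + f(22)] = ½[1.09861 + 3.09104] = 2.09483.
Integral + boundary = 47.8019.
Order-1 term: 1/12 · (0.0454545 − 0.333333) = -0.0239899.
After k=1: 47.7779.
Order-2 term: −1/720 · (0.000187829 − 0.0740741) = 0.000102620.
After k=2: 47.7780.
Order-3 term: 1/30240 · (4.65691e-06 − 0.0987654) = -3.26590e-06.
After k=3: 47.7780.
Order-4 term: −1/1209600 · (2.88651e-07 − 0.329218) = 2.72171e-07.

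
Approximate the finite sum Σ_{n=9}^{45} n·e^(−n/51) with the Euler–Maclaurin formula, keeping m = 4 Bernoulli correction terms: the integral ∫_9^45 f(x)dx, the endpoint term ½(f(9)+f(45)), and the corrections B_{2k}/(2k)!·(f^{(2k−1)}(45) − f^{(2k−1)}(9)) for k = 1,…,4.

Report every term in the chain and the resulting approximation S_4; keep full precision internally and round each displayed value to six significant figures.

The integral term ∫_9^45 x·e^(−x/51) dx = 538.959.
Endpoint term: (f(9) + f(45))/2 = (7.54401 + 18.6214)/2 = 13.0827.
Integral + boundary = 552.042.
Correction k=1: B_{2}/2! · (f^{(1)}(45) − f^{(1)}(9)) = 1/12 · (0.0486833 − 0.690302) = -0.0534682.
Running total after k=1: 551.988.
Correction k=2: B_{4}/4! · (f^{(3)}(45) − f^{(3)}(9)) = −1/720 · (0.000336909 − 0.000909938) = 7.95874e-07.
Running total after k=2: 551.988.
Correction k=3: B_{6}/6! · (f^{(5)}(45) − f^{(5)}(9)) = 1/30240 · (2.51865e-07 − 5.97646e-07) = -1.14346e-11.
Running total after k=3: 551.988.
Correction k=4: B_{8}/8! · (f^{(7)}(45) − f^{(7)}(9)) = −1/1209600 · (1.43867e-10 − 3.25048e-10) = 1.49786e-16.

S_4 ≈ 551.988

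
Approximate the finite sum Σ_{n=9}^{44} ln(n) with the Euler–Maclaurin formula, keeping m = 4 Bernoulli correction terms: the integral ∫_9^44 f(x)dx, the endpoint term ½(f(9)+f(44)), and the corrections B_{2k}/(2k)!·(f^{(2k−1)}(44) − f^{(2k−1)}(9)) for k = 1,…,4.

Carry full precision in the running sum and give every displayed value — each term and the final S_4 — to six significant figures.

S_4 ≈ 114.713

∫_9^44 ln(x) dx evaluates to 111.729.
Boundary: ½(f(9) + f(44)) = ½(2.19722 + 3.78419) = 2.99071.
So far: 114.720.
Order-1 term: 1/12 · (0.0227273 − 0.111111) = -0.00736532.
Running total after k=1: 114.713.
Order-2 term: −1/720 · (2.34786e-05 − 0.00274348) = 3.77779e-06.
Running total after k=2: 114.713.
Order-3 term: 1/30240 · (1.45528e-07 − 0.000406442) = -1.34357e-08.
Running total after k=3: 114.713.
Order-4 term: −1/1209600 · (2.25509e-09 − 0.000150534) = 1.24448e-10.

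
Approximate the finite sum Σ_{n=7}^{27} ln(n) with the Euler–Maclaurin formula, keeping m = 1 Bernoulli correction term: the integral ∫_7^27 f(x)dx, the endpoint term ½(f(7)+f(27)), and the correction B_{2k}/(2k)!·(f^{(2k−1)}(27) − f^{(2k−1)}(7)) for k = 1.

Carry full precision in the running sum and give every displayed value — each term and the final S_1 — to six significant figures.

S_1 ≈ 57.9783

∫_7^27 ln(x) dx evaluates to 55.3662.
½[f(7) + f(27)] = ½[1.94591 + 3.29584] = 2.62087.
Integral + boundary = 57.9871.
Order-1 term: 1/12 · (0.0370370 − 0.142857) = -0.00881834.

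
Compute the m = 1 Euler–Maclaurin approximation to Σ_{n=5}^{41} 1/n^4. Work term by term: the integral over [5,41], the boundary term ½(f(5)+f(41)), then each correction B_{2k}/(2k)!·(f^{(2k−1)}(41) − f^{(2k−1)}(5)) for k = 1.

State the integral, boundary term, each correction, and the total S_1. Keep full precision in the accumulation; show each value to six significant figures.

∫_5^41 1/x^4 dx evaluates to 0.00266183.
Boundary: ½(f(5) + f(41)) = ½(0.00160000 + 3.53887e-07) = 0.000800177.
Running total after boundary: 0.00346201.
Correction k=1: B_{2}/2! · (f^{(1)}(41) − f^{(1)}(5)) = 1/12 · (-3.45256e-08 − (-0.00128000)) = 0.000106664.

S_1 ≈ 0.00356867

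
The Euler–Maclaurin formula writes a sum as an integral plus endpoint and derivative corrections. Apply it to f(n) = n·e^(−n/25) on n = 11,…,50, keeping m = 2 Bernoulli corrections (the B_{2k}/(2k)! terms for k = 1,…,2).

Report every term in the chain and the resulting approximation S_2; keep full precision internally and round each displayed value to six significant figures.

The integral term ∫_11^50 x·e^(−x/25) dx = 325.879.
Boundary: ½(f(11) + f(50)) = ½(7.08440 + 6.76676) = 6.92558.
Integral + boundary = 332.805.
Order-1 term: 1/12 · (-0.135335 − 0.360660) = -0.0413330.
After k=1: 332.763.
Order-2 term: −1/720 · (0.000216536 − 0.00263797) = 3.36311e-06.

S_2 ≈ 332.763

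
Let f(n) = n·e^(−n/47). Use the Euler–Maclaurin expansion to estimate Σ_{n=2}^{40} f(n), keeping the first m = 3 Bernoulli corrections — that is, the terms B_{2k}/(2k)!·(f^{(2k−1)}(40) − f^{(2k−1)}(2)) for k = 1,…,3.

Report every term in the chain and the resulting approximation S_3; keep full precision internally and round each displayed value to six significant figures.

Integral: ∫_2^40 x·e^(−x/47) dx = 461.214.
Endpoint term: (f(2) + f(40))/2 = (1.91668 + 17.0784)/2 = 9.49755.
Integral + boundary = 470.712.
Order-1 term: 1/12 · (0.0635899 − 0.917559) = -0.0711641.
After k=1: 470.641.
Order-2 term: −1/720 · (0.000415351 − 0.00128304) = 1.20513e-06.
After k=2: 470.641.
Order-3 term: 1/30240 · (3.63022e-07 − 9.73612e-07) = -2.01915e-11.

S_3 ≈ 470.641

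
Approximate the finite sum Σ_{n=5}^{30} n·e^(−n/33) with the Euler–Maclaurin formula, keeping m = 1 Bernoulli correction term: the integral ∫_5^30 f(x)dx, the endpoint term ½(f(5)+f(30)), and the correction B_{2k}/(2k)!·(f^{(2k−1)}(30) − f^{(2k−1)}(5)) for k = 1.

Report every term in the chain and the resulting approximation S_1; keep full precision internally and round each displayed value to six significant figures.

The integral term ∫_5^30 x·e^(−x/33) dx = 240.085.
Endpoint term: (f(5) + f(30))/2 = (4.29702 + 12.0867)/2 = 8.19187.
Running total after boundary: 248.277.
Correction k=1: B_{2}/2! · (f^{(1)}(30) − f^{(1)}(5)) = 1/12 · (0.0366264 − 0.729192) = -0.0577138.

S_1 ≈ 248.219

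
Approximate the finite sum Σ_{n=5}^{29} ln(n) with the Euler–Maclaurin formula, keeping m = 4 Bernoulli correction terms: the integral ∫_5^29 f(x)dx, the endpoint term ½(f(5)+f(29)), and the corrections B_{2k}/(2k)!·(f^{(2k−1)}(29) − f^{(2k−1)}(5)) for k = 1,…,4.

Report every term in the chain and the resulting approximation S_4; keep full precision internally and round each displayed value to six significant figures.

Integral: ∫_5^29 ln(x) dx = 65.6044.
Boundary: ½(f(5) + f(29)) = ½(1.60944 + 3.36730) = 2.48837.
Integral + boundary = 68.0928.
k=1: B_{2}/(2)! × [f^{(1)}(29) − f^{(1)}(5)] = 1/12 × (0.0344828 − 0.200000) = -0.0137931.
Partial sum through k=1: 68.0790.
k=2: B_{4}/(4)! × [f^{(3)}(29) − f^{(3)}(5)] = −1/720 × (8.20042e-05 − 0.0160000) = 2.21083e-05.
Partial sum through k=2: 68.0790.
k=3: B_{6}/(6)! × [f^{(5)}(29) − f^{(5)}(5)] = 1/30240 × (1.17010e-06 − 0.00768000) = -2.53930e-07.
Partial sum through k=3: 68.0790.
k=4: B_{8}/(8)! × [f^{(7)}(29) − f^{(7)}(5)] = −1/1209600 × (4.17394e-08 − 0.00921600) = 7.61901e-09.

S_4 ≈ 68.0790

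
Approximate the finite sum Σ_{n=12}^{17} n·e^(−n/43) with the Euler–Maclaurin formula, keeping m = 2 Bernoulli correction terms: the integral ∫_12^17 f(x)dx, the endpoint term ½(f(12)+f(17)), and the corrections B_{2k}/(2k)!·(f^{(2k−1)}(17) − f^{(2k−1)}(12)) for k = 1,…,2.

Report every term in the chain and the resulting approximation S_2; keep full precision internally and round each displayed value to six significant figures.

The integral term ∫_12^17 x·e^(−x/43) dx = 51.6038.
Endpoint term: (f(12) + f(17))/2 = (9.07785 + 11.4486)/2 = 10.2632.
Running total after boundary: 61.8670.
Correction k=1: B_{2}/2! · (f^{(1)}(17) − f^{(1)}(12)) = 1/12 · (0.407199 − 0.545374) = -0.0115146.
Partial sum through k=1: 61.8554.
Correction k=2: B_{4}/4! · (f^{(3)}(17) − f^{(3)}(12)) = −1/720 · (0.000948669 − 0.00111322) = 2.28546e-07.

S_2 ≈ 61.8554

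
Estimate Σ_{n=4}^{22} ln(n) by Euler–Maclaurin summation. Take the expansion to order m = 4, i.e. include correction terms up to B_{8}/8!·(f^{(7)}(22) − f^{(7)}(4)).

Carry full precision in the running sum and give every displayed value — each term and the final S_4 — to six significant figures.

∫_4^22 ln(x) dx evaluates to 44.4578.
Boundary: ½(f(4) + f(22)) = ½(1.38629 + 3.09104) = 2.23867.
Running total after boundary: 46.6964.
Correction k=1: B_{2}/2! · (f^{(1)}(22) − f^{(1)}(4)) = 1/12 · (0.0454545 − 0.250000) = -0.0170455.
After k=1: 46.6794.
Correction k=2: B_{4}/4! · (f^{(3)}(22) − f^{(3)}(4)) = −1/720 · (0.000187829 − 0.0312500) = 4.31419e-05.
After k=2: 46.6794.
Correction k=3: B_{6}/6! · (f^{(5)}(22) − f^{(5)}(4)) = 1/30240 · (4.65691e-06 − 0.0234375) = -7.74896e-07.
After k=3: 46.6794.
Correction k=4: B_{8}/8! · (f^{(7)}(22) − f^{(7)}(4)) = −1/1209600 · (2.88651e-07 − 0.0439453) = 3.63302e-08.

S_4 ≈ 46.6794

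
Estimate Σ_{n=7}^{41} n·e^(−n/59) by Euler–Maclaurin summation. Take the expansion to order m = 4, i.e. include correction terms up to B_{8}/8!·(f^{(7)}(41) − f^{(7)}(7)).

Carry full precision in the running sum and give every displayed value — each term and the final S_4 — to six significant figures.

S_4 ≈ 526.853

Integral: ∫_7^41 x·e^(−x/59) dx = 513.566.
½[f(7) + f(41)] = ½[6.21687 + 20.4638] = 13.3403.
So far: 526.906.
Order-1 term: 1/12 · (0.152273 − 0.782753) = -0.0525400.
Running total after k=1: 526.853.
Order-2 term: −1/720 · (0.000330510 − 0.000735134) = 5.61977e-07.
Running total after k=2: 526.853.
Order-3 term: 1/30240 · (1.77327e-07 − 3.57772e-07) = -5.96707e-12.
Running total after k=3: 526.853.
Order-4 term: −1/1209600 · (7.46072e-11 − 1.44889e-10) = 5.81033e-17.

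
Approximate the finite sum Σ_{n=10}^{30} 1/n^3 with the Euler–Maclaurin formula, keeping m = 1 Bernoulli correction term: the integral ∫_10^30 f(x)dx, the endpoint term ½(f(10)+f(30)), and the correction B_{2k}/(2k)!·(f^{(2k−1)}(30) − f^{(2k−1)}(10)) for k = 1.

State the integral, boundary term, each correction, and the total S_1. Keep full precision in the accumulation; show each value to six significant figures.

Integral: ∫_10^30 1/x^3 dx = 0.00444444.
½[f(10) + f(30)] = ½[0.00100000 + 3.70370e-05] = 0.000518519.
Running total after boundary: 0.00496296.
Correction k=1: B_{2}/2! · (f^{(1)}(30) − f^{(1)}(10)) = 1/12 · (-3.70370e-06 − (-0.000300000)) = 2.46914e-05.

S_1 ≈ 0.00498765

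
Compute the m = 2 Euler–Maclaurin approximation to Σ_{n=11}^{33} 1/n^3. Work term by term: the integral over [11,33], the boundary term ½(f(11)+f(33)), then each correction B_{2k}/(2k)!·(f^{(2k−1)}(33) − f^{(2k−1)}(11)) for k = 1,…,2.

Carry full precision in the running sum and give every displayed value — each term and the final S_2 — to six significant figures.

S_2 ≈ 0.00407948

The integral term ∫_11^33 1/x^3 dx = 0.00367309.
½[f(11) + f(33)] = ½[0.000751315 + 2.78265e-05] = 0.000389571.
Running total after boundary: 0.00406267.
Correction k=1: B_{2}/2! · (f^{(1)}(33) − f^{(1)}(11)) = 1/12 · (-2.52968e-06 − (-0.000204904)) = 1.68645e-05.
Running total after k=1: 0.00407953.
Correction k=2: B_{4}/4! · (f^{(3)}(33) − f^{(3)}(11)) = −1/720 · (-4.64588e-08 − (-3.38684e-05)) = -4.69750e-08.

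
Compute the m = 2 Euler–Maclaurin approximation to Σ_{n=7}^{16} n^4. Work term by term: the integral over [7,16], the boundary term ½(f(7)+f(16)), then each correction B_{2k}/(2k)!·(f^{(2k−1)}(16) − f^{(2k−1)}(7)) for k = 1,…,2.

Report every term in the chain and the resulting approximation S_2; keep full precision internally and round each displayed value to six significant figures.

Integral: ∫_7^16 x^4 dx = 206354.
½[f(7) + f(16)] = ½[2401.00 + 65536.0] = 33968.5.
Integral + boundary = 240322.
Correction k=1: B_{2}/2! · (f^{(1)}(16) − f^{(1)}(7)) = 1/12 · (16384.0 − 1372.00) = 1251.00.
Partial sum through k=1: 241573.
Correction k=2: B_{4}/4! · (f^{(3)}(16) − f^{(3)}(7)) = −1/720 · (384.000 − 168.000) = -0.300000.

S_2 ≈ 241573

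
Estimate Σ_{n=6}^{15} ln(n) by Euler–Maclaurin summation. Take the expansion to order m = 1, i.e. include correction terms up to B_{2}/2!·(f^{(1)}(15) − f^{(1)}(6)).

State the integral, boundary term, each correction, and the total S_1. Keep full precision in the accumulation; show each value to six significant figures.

S_1 ≈ 23.1118

The integral term ∫_6^15 ln(x) dx = 20.8702.
Endpoint term: (f(6) + f(15))/2 = (1.79176 + 2.70805)/2 = 2.24990.
Running total after boundary: 23.1201.
Order-1 term: 1/12 · (0.0666667 − 0.166667) = -0.00833333.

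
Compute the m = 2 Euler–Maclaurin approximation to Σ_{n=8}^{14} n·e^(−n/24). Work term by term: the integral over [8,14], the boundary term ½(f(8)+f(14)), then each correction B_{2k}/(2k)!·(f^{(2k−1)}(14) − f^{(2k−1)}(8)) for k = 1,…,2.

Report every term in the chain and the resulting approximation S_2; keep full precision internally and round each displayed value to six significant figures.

S_2 ≈ 48.1199

∫_8^14 x·e^(−x/24) dx evaluates to 41.3680.
½[f(8) + f(14)] = ½[5.73225 + 7.81249] = 6.77237.
Running total after boundary: 48.1404.
Order-1 term: 1/12 · (0.232515 − 0.477688) = -0.0204311.
Running total after k=1: 48.1199.
Order-2 term: −1/720 · (0.00234129 − 0.00331727) = 1.35553e-06.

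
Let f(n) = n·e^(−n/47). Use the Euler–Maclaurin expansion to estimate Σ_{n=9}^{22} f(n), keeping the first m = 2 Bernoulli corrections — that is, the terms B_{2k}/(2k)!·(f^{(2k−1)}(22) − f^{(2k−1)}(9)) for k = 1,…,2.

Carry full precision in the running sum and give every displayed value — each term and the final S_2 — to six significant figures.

The integral term ∫_9^22 x·e^(−x/47) dx = 142.550.
Boundary: ½(f(9) + f(22)) = ½(7.43156 + 13.7764) = 10.6040.
Integral + boundary = 153.154.
k=1: B_{2}/(2)! × [f^{(1)}(22) − f^{(1)}(9)] = 1/12 × (0.333085 − 0.667610) = -0.0278771.
After k=1: 153.126.
k=2: B_{4}/(4)! × [f^{(3)}(22) − f^{(3)}(9)] = −1/720 × (0.000717739 − 0.00104983) = 4.61233e-07.

S_2 ≈ 153.126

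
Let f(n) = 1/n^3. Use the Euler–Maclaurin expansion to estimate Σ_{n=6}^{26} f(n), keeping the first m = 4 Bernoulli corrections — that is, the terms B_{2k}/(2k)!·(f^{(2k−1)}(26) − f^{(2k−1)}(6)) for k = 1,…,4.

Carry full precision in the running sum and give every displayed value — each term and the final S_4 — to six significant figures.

The integral term ∫_6^26 1/x^3 dx = 0.0131492.
Boundary: ½(f(6) + f(26)) = ½(0.00462963 + 5.68958e-05) = 0.00234326.
Integral + boundary = 0.0154925.
Correction k=1: B_{2}/2! · (f^{(1)}(26) − f^{(1)}(6)) = 1/12 · (-6.56490e-06 − (-0.00231481)) = 0.000192354.
After k=1: 0.0156849.
Correction k=2: B_{4}/4! · (f^{(3)}(26) − f^{(3)}(6)) = −1/720 · (-1.94228e-07 − (-0.00128601)) = -1.78585e-06.
After k=2: 0.0156831.
Correction k=3: B_{6}/6! · (f^{(5)}(26) − f^{(5)}(6)) = 1/30240 · (-1.20674e-08 − (-0.00150034)) = 4.96141e-08.
After k=3: 0.0156831.
Correction k=4: B_{8}/8! · (f^{(7)}(26) − f^{(7)}(6)) = −1/1209600 · (-1.28529e-09 − (-0.00300069)) = -2.48072e-09.

S_4 ≈ 0.0156831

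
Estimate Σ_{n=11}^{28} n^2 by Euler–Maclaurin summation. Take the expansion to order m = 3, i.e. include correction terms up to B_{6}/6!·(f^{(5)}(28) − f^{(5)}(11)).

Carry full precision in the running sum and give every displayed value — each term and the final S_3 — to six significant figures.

Integral: ∫_11^28 x^2 dx = 6873.67.
Endpoint term: (f(11) + f(28))/2 = (121.000 + 784.000)/2 = 452.500.
Running total after boundary: 7326.17.
k=1: B_{2}/(2)! × [f^{(1)}(28) − f^{(1)}(11)] = 1/12 × (56.0000 − 22.0000) = 2.83333.
After k=1: 7329.00.
k=2: B_{4}/(4)! × [f^{(3)}(28) − f^{(3)}(11)] = −1/720 × (0.00000 − 0.00000) = 0.00000.
After k=2: 7329.00.
k=3: B_{6}/(6)! × [f^{(5)}(28) − f^{(5)}(11)] = 1/30240 × (0.00000 − 0.00000) = 0.00000.

S_3 ≈ 7329.00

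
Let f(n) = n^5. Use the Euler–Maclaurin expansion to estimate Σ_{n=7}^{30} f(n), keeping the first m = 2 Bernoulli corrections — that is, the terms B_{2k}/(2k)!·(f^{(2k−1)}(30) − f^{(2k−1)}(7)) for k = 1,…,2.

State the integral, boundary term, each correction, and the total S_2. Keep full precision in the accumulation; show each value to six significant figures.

Integral: ∫_7^30 x^5 dx = 1.21480e+08.
½[f(7) + f(30)] = ½[16807.0 + 2.43000e+07] = 1.21584e+07.
Running total after boundary: 1.33639e+08.
Order-1 term: 1/12 · (4.05000e+06 − 12005.0) = 336500.
Partial sum through k=1: 1.33975e+08.
Order-2 term: −1/720 · (54000.0 − 2940.00) = -70.9167.

S_2 ≈ 1.33975e+08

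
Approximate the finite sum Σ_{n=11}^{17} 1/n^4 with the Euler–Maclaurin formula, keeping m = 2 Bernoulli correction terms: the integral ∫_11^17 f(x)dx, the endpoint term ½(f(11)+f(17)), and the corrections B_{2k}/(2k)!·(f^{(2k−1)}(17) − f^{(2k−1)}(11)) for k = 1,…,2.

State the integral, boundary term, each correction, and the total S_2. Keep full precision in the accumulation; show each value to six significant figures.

S_2 ≈ 0.000224555

The integral term ∫_11^17 1/x^4 dx = 0.000182591.
Endpoint term: (f(11) + f(17))/2 = (6.83013e-05 + 1.19730e-05)/2 = 4.01372e-05.
Integral + boundary = 0.000222728.
k=1: B_{2}/(2)! × [f^{(1)}(17) − f^{(1)}(11)] = 1/12 × (-2.81719e-06 − (-2.48369e-05)) = 1.83497e-06.
Partial sum through k=1: 0.000224563.
k=2: B_{4}/(4)! × [f^{(3)}(17) − f^{(3)}(11)] = −1/720 × (-2.92441e-07 − (-6.15790e-06)) = -8.14647e-09.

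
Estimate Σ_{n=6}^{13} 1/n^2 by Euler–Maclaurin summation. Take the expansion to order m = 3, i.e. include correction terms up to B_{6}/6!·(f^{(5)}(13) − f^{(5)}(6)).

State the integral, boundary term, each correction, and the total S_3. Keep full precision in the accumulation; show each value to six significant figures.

S_3 ≈ 0.107283

The integral term ∫_6^13 1/x^2 dx = 0.0897436.
½[f(6) + f(13)] = ½[0.0277778 + 0.00591716] = 0.0168475.
Running total after boundary: 0.106591.
Correction k=1: B_{2}/2! · (f^{(1)}(13) − f^{(1)}(6)) = 1/12 · (-0.000910332 − (-0.00925926)) = 0.000695744.
Running total after k=1: 0.107287.
Correction k=2: B_{4}/4! · (f^{(3)}(13) − f^{(3)}(6)) = −1/720 · (-6.46390e-05 − (-0.00308642)) = -4.19692e-06.
Running total after k=2: 0.107283.
Correction k=3: B_{6}/6! · (f^{(5)}(13) − f^{(5)}(6)) = 1/30240 · (-1.14744e-05 − (-0.00257202)) = 8.46740e-08.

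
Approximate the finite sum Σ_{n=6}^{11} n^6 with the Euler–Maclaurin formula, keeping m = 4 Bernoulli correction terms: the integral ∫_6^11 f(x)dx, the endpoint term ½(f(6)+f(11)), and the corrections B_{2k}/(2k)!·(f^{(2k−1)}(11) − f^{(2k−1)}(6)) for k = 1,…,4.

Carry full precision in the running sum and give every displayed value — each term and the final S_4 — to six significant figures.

S_4 ≈ 3.72945e+06

Integral: ∫_6^11 x^6 dx = 2.74389e+06.
Boundary: ½(f(6) + f(11)) = ½(46656.0 + 1.77156e+06) = 909108.
Running total after boundary: 3.65300e+06.
k=1: B_{2}/(2)! × [f^{(1)}(11) − f^{(1)}(6)] = 1/12 × (966306 − 46656.0) = 76637.5.
Partial sum through k=1: 3.72964e+06.
k=2: B_{4}/(4)! × [f^{(3)}(11) − f^{(3)}(6)] = −1/720 × (159720 − 25920.0) = -185.833.
Partial sum through k=2: 3.72945e+06.
k=3: B_{6}/(6)! × [f^{(5)}(11) − f^{(5)}(6)] = 1/30240 × (7920.00 − 4320.00) = 0.119048.
Partial sum through k=3: 3.72945e+06.
k=4: B_{8}/(8)! × [f^{(7)}(11) − f^{(7)}(6)] = −1/1209600 × (0.00000 − 0.00000) = 0.00000.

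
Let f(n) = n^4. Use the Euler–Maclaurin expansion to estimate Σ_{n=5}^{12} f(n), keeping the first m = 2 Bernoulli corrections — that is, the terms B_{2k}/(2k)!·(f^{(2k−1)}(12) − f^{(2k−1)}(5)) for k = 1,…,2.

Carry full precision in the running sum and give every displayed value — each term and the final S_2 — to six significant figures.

Integral: ∫_5^12 x^4 dx = 49141.4.
Endpoint term: (f(5) + f(12))/2 = (625.000 + 20736.0)/2 = 10680.5.
Integral + boundary = 59821.9.
Order-1 term: 1/12 · (6912.00 − 500.000) = 534.333.
Running total after k=1: 60356.2.
Order-2 term: −1/720 · (288.000 − 120.000) = -0.233333.

S_2 ≈ 60356.0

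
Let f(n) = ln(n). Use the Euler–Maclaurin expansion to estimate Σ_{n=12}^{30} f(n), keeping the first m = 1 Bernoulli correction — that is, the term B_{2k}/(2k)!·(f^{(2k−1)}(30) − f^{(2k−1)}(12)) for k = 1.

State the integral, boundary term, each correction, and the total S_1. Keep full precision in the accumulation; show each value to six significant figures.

S_1 ≈ 57.1559

∫_12^30 ln(x) dx evaluates to 54.2170.
Endpoint term: (f(12) + f(30))/2 = (2.48491 + 3.40120)/2 = 2.94305.
Integral + boundary = 57.1601.
Order-1 term: 1/12 · (0.0333333 − 0.0833333) = -0.00416667.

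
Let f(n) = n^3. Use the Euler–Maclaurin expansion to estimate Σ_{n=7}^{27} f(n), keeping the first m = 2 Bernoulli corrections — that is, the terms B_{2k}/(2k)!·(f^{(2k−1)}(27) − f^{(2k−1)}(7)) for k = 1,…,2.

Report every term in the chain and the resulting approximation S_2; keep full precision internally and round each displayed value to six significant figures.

S_2 ≈ 142443

∫_7^27 x^3 dx evaluates to 132260.
Endpoint term: (f(7) + f(27))/2 = (343.000 + 19683.0)/2 = 10013.0.
Integral + boundary = 142273.
Order-1 term: 1/12 · (2187.00 − 147.000) = 170.000.
Partial sum through k=1: 142443.
Order-2 term: −1/720 · (6.00000 − 6.00000) = 0.00000.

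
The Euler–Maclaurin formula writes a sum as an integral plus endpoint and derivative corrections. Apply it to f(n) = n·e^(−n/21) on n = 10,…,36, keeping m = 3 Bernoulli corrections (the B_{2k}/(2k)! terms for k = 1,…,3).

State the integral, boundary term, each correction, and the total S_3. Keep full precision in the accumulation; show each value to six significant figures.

The integral term ∫_10^36 x·e^(−x/21) dx = 188.795.
½[f(10) + f(36)] = ½[6.21145 + 6.48332] = 6.34739.
So far: 195.142.
Correction k=1: B_{2}/2! · (f^{(1)}(36) − f^{(1)}(10)) = 1/12 · (-0.128637 − 0.325362) = -0.0378333.
Running total after k=1: 195.105.
Correction k=2: B_{4}/4! · (f^{(3)}(36) − f^{(3)}(10)) = −1/720 · (0.000525050 − 0.00355477) = 4.20794e-06.
Running total after k=2: 195.105.
Correction k=3: B_{6}/6! · (f^{(5)}(36) − f^{(5)}(10)) = 1/30240 · (3.04262e-06 − 1.44484e-05) = -3.77176e-10.

S_3 ≈ 195.105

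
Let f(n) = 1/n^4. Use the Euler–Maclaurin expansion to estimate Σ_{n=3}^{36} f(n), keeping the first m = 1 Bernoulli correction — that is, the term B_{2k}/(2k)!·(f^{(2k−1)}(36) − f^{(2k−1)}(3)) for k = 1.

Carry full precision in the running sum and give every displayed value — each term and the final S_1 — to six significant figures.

S_1 ≈ 0.0198834

The integral term ∫_3^36 1/x^4 dx = 0.0123385.
Boundary: ½(f(3) + f(36)) = ½(0.0123457 + 5.95374e-07) = 0.00617314.
Running total after boundary: 0.0185117.
Correction k=1: B_{2}/2! · (f^{(1)}(36) − f^{(1)}(3)) = 1/12 · (-6.61527e-08 − (-0.0164609)) = 0.00137174.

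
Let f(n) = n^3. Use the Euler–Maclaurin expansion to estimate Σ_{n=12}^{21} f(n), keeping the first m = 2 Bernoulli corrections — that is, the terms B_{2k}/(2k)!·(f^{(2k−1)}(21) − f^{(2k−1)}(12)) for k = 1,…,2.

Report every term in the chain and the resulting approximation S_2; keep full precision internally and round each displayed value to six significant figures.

Integral: ∫_12^21 x^3 dx = 43436.2.
Endpoint term: (f(12) + f(21))/2 = (1728.00 + 9261.00)/2 = 5494.50.
Integral + boundary = 48930.8.
Correction k=1: B_{2}/2! · (f^{(1)}(21) − f^{(1)}(12)) = 1/12 · (1323.00 − 432.000) = 74.2500.
After k=1: 49005.0.
Correction k=2: B_{4}/4! · (f^{(3)}(21) − f^{(3)}(12)) = −1/720 · (6.00000 − 6.00000) = 0.00000.

S_2 ≈ 49005.0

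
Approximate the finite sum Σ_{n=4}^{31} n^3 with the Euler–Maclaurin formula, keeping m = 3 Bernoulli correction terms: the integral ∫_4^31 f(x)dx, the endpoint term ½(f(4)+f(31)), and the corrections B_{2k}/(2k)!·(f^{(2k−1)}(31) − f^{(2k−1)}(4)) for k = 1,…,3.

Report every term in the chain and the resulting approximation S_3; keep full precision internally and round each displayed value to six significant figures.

Integral: ∫_4^31 x^3 dx = 230816.
½[f(4) + f(31)] = ½[64.0000 + 29791.0] = 14927.5.
Running total after boundary: 245744.
k=1: B_{2}/(2)! × [f^{(1)}(31) − f^{(1)}(4)] = 1/12 × (2883.00 − 48.0000) = 236.250.
Partial sum through k=1: 245980.
k=2: B_{4}/(4)! × [f^{(3)}(31) − f^{(3)}(4)] = −1/720 × (6.00000 − 6.00000) = 0.00000.
Partial sum through k=2: 245980.
k=3: B_{6}/(6)! × [f^{(5)}(31) − f^{(5)}(4)] = 1/30240 × (0.00000 − 0.00000) = 0.00000.

S_3 ≈ 245980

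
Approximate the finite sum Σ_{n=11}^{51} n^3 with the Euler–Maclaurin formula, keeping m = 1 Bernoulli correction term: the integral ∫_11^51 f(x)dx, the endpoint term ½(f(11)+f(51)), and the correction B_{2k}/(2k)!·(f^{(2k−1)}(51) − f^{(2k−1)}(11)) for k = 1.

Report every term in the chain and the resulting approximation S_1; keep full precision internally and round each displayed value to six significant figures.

Integral: ∫_11^51 x^3 dx = 1.68764e+06.
½[f(11) + f(51)] = ½[1331.00 + 132651] = 66991.0.
Running total after boundary: 1.75463e+06.
Order-1 term: 1/12 · (7803.00 − 363.000) = 620.000.

S_1 ≈ 1.75525e+06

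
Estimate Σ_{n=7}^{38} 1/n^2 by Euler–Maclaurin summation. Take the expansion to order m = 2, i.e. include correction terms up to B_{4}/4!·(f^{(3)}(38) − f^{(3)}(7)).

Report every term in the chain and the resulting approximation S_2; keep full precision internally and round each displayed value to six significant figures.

Integral: ∫_7^38 1/x^2 dx = 0.116541.
½[f(7) + f(38)] = ½[0.0204082 + 0.000692521] = 0.0105503.
Integral + boundary = 0.127092.
k=1: B_{2}/(2)! × [f^{(1)}(38) − f^{(1)}(7)] = 1/12 × (-3.64485e-05 − (-0.00583090)) = 0.000482871.
Running total after k=1: 0.127575.
k=2: B_{4}/(4)! × [f^{(3)}(38) − f^{(3)}(7)] = −1/720 × (-3.02896e-07 − (-0.00142798)) = -1.98288e-06.

S_2 ≈ 0.127573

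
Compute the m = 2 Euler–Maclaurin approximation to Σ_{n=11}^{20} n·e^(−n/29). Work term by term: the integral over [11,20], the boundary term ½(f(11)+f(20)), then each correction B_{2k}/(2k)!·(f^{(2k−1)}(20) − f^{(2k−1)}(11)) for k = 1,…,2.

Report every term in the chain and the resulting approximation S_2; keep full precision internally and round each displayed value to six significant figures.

S_2 ≈ 89.6000

Integral: ∫_11^20 x·e^(−x/29) dx = 80.8411.
Endpoint term: (f(11) + f(20))/2 = (7.52767 + 10.0350)/2 = 8.78132.
So far: 89.6224.
k=1: B_{2}/(2)! × [f^{(1)}(20) − f^{(1)}(11)] = 1/12 × (0.155715 − 0.424759) = -0.0224203.
Running total after k=1: 89.6000.
k=2: B_{4}/(4)! × [f^{(3)}(20) − f^{(3)}(11)] = −1/720 × (0.00137837 − 0.00213249) = 1.04738e-06.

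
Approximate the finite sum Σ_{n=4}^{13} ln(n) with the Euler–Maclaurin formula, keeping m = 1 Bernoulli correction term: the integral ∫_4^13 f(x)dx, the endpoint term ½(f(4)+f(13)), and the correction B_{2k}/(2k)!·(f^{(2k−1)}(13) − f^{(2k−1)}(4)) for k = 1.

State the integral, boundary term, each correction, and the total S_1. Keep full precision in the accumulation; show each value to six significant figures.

S_1 ≈ 20.7604

The integral term ∫_4^13 ln(x) dx = 18.7992.
Boundary: ½(f(4) + f(13)) = ½(1.38629 + 2.56495) = 1.97562.
So far: 20.7748.
k=1: B_{2}/(2)! × [f^{(1)}(13) − f^{(1)}(4)] = 1/12 × (0.0769231 − 0.250000) = -0.0144231.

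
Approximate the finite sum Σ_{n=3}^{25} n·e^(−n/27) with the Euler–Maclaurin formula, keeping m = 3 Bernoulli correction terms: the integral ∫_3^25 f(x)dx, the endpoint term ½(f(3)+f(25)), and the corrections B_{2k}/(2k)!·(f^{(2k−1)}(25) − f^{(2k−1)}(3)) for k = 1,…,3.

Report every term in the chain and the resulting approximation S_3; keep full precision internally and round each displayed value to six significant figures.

S_3 ≈ 174.835

The integral term ∫_3^25 x·e^(−x/27) dx = 168.605.
½[f(3) + f(25)] = ½[2.68452 + 9.90411] = 6.29431.
Running total after boundary: 174.899.
Correction k=1: B_{2}/2! · (f^{(1)}(25) − f^{(1)}(3)) = 1/12 · (0.0293455 − 0.795413) = -0.0638389.
Running total after k=1: 174.835.
Correction k=2: B_{4}/4! · (f^{(3)}(25) − f^{(3)}(3)) = −1/720 · (0.00112713 − 0.00354608) = 3.35966e-06.
Running total after k=2: 174.835.
Correction k=3: B_{6}/6! · (f^{(5)}(25) − f^{(5)}(3)) = 1/30240 · (3.03703e-06 − 8.23190e-06) = -1.71788e-10.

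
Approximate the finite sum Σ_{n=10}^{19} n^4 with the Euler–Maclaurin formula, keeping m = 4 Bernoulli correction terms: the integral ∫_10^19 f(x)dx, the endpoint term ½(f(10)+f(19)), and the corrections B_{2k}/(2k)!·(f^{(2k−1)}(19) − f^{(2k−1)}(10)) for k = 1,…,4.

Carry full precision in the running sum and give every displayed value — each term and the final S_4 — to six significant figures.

Integral: ∫_10^19 x^4 dx = 475220.
Boundary: ½(f(10) + f(19)) = ½(10000.0 + 130321) = 70160.5.
So far: 545380.
Correction k=1: B_{2}/2! · (f^{(1)}(19) − f^{(1)}(10)) = 1/12 · (27436.0 − 4000.00) = 1953.00.
Partial sum through k=1: 547333.
Correction k=2: B_{4}/4! · (f^{(3)}(19) − f^{(3)}(10)) = −1/720 · (456.000 − 240.000) = -0.300000.
Partial sum through k=2: 547333.
Correction k=3: B_{6}/6! · (f^{(5)}(19) − f^{(5)}(10)) = 1/30240 · (0.00000 − 0.00000) = 0.00000.
Partial sum through k=3: 547333.
Correction k=4: B_{8}/8! · (f^{(7)}(19) − f^{(7)}(10)) = −1/1209600 · (0.00000 − 0.00000) = 0.00000.

S_4 ≈ 547333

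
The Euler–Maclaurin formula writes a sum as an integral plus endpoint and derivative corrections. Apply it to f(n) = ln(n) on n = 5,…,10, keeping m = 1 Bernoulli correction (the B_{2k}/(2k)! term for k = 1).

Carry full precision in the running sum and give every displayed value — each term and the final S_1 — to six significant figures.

The integral term ∫_5^10 ln(x) dx = 9.97866.
Boundary: ½(f(5) + f(10)) = ½(1.60944 + 2.30259) = 1.95601.
So far: 11.9347.
Order-1 term: 1/12 · (0.100000 − 0.200000) = -0.00833333.

S_1 ≈ 11.9263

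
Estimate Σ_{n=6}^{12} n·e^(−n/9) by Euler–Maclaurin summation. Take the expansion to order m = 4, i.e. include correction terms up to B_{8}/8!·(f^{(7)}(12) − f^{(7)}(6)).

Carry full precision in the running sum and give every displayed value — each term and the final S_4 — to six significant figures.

The integral term ∫_6^12 x·e^(−x/9) dx = 19.4915.
Endpoint term: (f(6) + f(12))/2 = (3.08050 + 3.16317)/2 = 3.12183.
So far: 22.6133.
Correction k=1: B_{2}/2! · (f^{(1)}(12) − f^{(1)}(6)) = 1/12 · (-0.0878657 − 0.171139) = -0.0215837.
Running total after k=1: 22.5917.
Correction k=2: B_{4}/4! · (f^{(3)}(12) − f^{(3)}(6)) = −1/720 · (0.00542381 − 0.0147898) = 1.30083e-05.
Running total after k=2: 22.5917.
Correction k=3: B_{6}/6! · (f^{(5)}(12) − f^{(5)}(6)) = 1/30240 · (0.000147313 − 0.000339096) = -6.34201e-09.
Running total after k=3: 22.5917.
Correction k=4: B_{8}/8! · (f^{(7)}(12) − f^{(7)}(6)) = −1/1209600 · (2.81069e-06 − 6.11854e-06) = 2.73466e-12.

S_4 ≈ 22.5917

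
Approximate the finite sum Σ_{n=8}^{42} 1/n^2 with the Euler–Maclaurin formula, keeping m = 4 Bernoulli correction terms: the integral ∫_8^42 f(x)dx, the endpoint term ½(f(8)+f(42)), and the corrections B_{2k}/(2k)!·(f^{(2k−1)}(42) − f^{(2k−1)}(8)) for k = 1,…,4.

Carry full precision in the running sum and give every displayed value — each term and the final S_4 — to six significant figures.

S_4 ≈ 0.109609

∫_8^42 1/x^2 dx evaluates to 0.101190.
Boundary: ½(f(8) + f(42)) = ½(0.0156250 + 0.000566893) = 0.00809595.
So far: 0.109286.
Correction k=1: B_{2}/2! · (f^{(1)}(42) − f^{(1)}(8)) = 1/12 · (-2.69949e-05 − (-0.00390625)) = 0.000323271.
Partial sum through k=1: 0.109610.
Correction k=2: B_{4}/4! · (f^{(3)}(42) − f^{(3)}(8)) = −1/720 · (-1.83639e-07 − (-0.000732422)) = -1.01700e-06.
Partial sum through k=2: 0.109609.
Correction k=3: B_{6}/6! · (f^{(5)}(42) − f^{(5)}(8)) = 1/30240 · (-3.12311e-09 − (-0.000343323)) = 1.13532e-08.
Partial sum through k=3: 0.109609.
Correction k=4: B_{8}/8! · (f^{(7)}(42) − f^{(7)}(8)) = −1/1209600 · (-9.91464e-11 − (-0.000300407)) = -2.48353e-10.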